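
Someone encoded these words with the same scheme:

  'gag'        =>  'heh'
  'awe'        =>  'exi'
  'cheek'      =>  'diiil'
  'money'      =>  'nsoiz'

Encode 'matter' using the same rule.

The rule splits by letter class: vowels +4, consonants +1.
On matter: m(cons)+1=n, a(vowel)+4=e, t(cons)+1=u, t(cons)+1=u, e(vowel)+4=i, r(cons)+1=s.

neuuis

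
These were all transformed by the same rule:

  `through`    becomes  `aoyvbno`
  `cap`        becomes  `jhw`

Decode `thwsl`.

maple

Compare letters: t→a is +7, h→o is +7, r→y is +7 — a constant shift. Every letter moves 7 places later in the alphabet, wrapping around z→a.
Reversing it on thwsl: t−7=m, h−7=a, w−7=p, s−7=l, l−7=e.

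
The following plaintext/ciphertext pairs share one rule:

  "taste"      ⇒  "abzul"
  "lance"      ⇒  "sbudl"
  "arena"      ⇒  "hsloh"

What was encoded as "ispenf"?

Shifts by position in taste: pos 0: t→a (+7), pos 1: a→b (+1), pos 2: s→z (+7), pos 3: t→u (+1) — repeating every 2. A repeating key of period 2 is used — shifts +7, +1 over and over.
Decoding ispenf: i−7=b, s−1=r, p−7=i, e−1=d, n−7=g, f−1=e.

bridge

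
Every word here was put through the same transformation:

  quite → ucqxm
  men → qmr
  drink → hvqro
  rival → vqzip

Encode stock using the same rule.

wxwgo

The shift depends on letter class: consonant q→u is +4, but vowel u→c is +8. The rule splits by letter class: vowels +8, consonants +4.
On stock: s(cons)+4=w, t(cons)+4=x, o(vowel)+8=w, c(cons)+4=g, k(cons)+4=o.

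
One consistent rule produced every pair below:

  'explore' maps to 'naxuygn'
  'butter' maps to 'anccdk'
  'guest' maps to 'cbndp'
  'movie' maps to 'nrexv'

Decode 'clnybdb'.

The output letters match the input read backwards, each shifted +9: explore reversed is erolpxe. Two steps: reverse the string, then apply a Caesar shift of +9.
Undoing it on clnybdb: shift back: c−9=t, l−9=c, n−9=e, y−9=p, b−9=s, d−9=u, b−9=s → tcepsus; then reverse → suspect.

suspect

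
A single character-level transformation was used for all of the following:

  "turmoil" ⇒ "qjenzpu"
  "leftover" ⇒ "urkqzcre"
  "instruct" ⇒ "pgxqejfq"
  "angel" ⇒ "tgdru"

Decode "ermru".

rebel

t(19)→q(16) and u(20)→j(9) fit y≡19x+19 (mod 26); the inverse of 19 mod 26 is 11. This is an affine cipher: with a=0,…,z=25, each position x becomes (19x+19) mod 26.
Undoing it on ermru: e(4)→11·(4−19)≡17=r; r(17)→11·(17−19)≡4=e; m(12)→11·(12−19)≡1=b; r(17)→11·(17−19)≡4=e; u(20)→11·(20−19)≡11=l (all mod 26).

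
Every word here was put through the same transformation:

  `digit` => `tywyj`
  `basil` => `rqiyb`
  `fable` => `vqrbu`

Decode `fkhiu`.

This is a Caesar cipher with shift 16.
Reversing it on fkhiu: f−16=p, k−16=u, h−16=r, i−16=s, u−16=e.

purse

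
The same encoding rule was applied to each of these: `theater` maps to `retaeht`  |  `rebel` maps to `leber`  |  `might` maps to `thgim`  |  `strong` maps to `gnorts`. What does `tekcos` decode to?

The output letters match the input read backwards: theater reversed is retaeht. The word is simply reversed.
Reversing it on tekcos: then reverse → socket.

socket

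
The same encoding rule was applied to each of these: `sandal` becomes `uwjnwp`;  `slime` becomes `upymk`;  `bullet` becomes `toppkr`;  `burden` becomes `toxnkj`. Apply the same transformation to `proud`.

dxgon

s(18)→u(20) and a(0)→w(22) fit y≡23x+22 (mod 26); the inverse of 23 mod 26 is 17. Treating letters as 0–25, the rule is x ↦ 23x + 22 (mod 26).
On proud: p(15)→23·15+22≡3=d; r(17)→23·17+22≡23=x; o(14)→23·14+22≡6=g; u(20)→23·20+22≡14=o; d(3)→23·3+22≡13=n (all mod 26).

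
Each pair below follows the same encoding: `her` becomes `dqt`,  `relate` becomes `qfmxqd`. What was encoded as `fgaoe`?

The output letters match the input read backwards, each shifted +12: her reversed is reh. Two steps: reverse the string, then apply a Caesar shift of +12.
Decoding fgaoe: shift back: f−12=t, g−12=u, a−12=o, o−12=c, e−12=s → tuocs; then reverse → scout.

scout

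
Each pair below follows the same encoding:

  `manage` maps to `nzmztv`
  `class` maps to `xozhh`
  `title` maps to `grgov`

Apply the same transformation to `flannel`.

uozmmvo

This is the alphabet-reversal cipher (Atbash): a becomes z, b becomes y, etc.
On flannel: f↔u, l↔o, a↔z, n↔m, n↔m, e↔v, l↔o.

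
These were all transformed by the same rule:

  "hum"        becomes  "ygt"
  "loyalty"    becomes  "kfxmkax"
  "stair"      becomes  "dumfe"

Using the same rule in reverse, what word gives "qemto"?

chase

The word is reversed, then every letter is shifted forward by 12.
Reversing it on qemto: shift back: q−12=e, e−12=s, m−12=a, t−12=h, o−12=c → esahc; then reverse → chase.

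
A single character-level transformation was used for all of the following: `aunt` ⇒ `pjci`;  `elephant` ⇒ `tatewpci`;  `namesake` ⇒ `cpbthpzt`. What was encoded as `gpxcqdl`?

Compare letters: a→p is +15, u→j is +15, n→c is +15 — a constant shift. Every letter moves 15 places later in the alphabet, wrapping around z→a.
Undoing it on gpxcqdl: g−15=r, p−15=a, x−15=i, c−15=n, q−15=b, d−15=o, l−15=w.

rainbow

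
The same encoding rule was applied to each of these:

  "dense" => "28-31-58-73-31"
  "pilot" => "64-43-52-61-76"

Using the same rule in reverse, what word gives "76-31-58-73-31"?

d(#4)→28 and e(#5)→31: differences scale by 3, so n = 3·pos + 16. With a=1..z=26, the number is 3·pos + 16.
Undoing it on 76-31-58-73-31: 76→(76−16)÷3=20=t, 31→(31−16)÷3=5=e, 58→(58−16)÷3=14=n, 73→(73−16)÷3=19=s, 31→(31−16)÷3=5=e.

tense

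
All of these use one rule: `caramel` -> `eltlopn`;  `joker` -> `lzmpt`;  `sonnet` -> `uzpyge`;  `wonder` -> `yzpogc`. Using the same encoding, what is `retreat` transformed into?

tpvcglv

Shifts by position in caramel: pos 0: c→e (+2), pos 1: a→l (+11), pos 2: r→t (+2), pos 3: a→l (+11) — repeating every 2. A repeating key of period 2 is used — shifts +2, +11 over and over.
Applying it to retreat: r+2=t, e+11=p, t+2=v, r+11=c, e+2=g, a+11=l, t+2=v.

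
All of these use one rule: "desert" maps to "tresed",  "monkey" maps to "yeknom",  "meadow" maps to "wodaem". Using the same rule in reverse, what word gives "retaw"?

water

It's just the letters in reverse order.
Undoing it on retaw: then reverse → water.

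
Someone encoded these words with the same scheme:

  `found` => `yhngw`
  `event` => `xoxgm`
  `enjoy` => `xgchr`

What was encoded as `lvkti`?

Compare letters: f→y is +19, o→h is +19, u→n is +19 — a constant shift. Each letter is shifted forward by 19 in the alphabet (a Caesar shift of +19).
Reversing it on lvkti: l−19=s, v−19=c, k−19=r, t−19=a, i−19=p.

scrap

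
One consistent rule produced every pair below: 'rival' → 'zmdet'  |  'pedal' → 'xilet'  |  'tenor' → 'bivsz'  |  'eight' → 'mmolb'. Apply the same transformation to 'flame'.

npiqm

Shifts by position in rival: pos 0: r→z (+8), pos 1: i→m (+4), pos 2: v→d (+8), pos 3: a→e (+4) — repeating every 2. The shifts repeat in a cycle of length 2: positions 0,1,… shift by +8, +4, then the pattern repeats.
For flame: f+8=n, l+4=p, a+8=i, m+4=q, e+8=m.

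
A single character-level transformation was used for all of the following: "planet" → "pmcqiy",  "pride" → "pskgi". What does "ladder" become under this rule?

lbfgiw

In planet: p→p is +0, l→m is +1, a→c is +2, n→q is +3 — the shift increases by 1 each position. Letter i (0-indexed) is shifted by i+0, so successive shifts are 0, 1, 2, ….
Applying it to ladder: l+0=l, a+1=b, d+2=f, d+3=g, e+4=i, r+5=w.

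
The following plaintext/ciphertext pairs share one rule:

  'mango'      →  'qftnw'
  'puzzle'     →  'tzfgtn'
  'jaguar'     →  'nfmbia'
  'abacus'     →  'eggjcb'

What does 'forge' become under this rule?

Each letter shifts forward by (position + 4), i.e. 4, 5, 6, … — the shift grows by one for each successive letter.
Applying it to forge: f+4=j, o+5=t, r+6=x, g+7=n, e+8=m.

jtxnm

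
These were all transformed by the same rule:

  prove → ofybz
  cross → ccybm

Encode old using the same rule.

nvy

The output letters match the input read backwards, each shifted +10: prove reversed is evorp. Read the word backwards and shift each letter +10.
On old: reverse → dlo; then shift: d+10=n, l+10=v, o+10=y.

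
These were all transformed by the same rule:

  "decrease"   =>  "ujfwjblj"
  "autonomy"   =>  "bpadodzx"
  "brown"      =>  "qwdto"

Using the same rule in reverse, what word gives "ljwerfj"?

service

Each letter's alphabet position (a=0..z=25) is mapped through 15·x+1 mod 26 — an affine cipher.
Reversing it on ljwerfj: l(11)→7·(11−1)≡18=s; j(9)→7·(9−1)≡4=e; w(22)→7·(22−1)≡17=r; e(4)→7·(4−1)≡21=v; r(17)→7·(17−1)≡8=i; f(5)→7·(5−1)≡2=c; j(9)→7·(9−1)≡4=e (all mod 26).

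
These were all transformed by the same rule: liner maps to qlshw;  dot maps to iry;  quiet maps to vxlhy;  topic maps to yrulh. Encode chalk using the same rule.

hmdqp

The shift depends on letter class: consonant l→q is +5, but vowel i→l is +3. The rule splits by letter class: vowels +3, consonants +5.
On chalk: c(cons)+5=h, h(cons)+5=m, a(vowel)+3=d, l(cons)+5=q, k(cons)+5=p.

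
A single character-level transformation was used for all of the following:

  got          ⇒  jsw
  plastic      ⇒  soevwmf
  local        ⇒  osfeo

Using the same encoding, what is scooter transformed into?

The shift depends on letter class: consonant g→j is +3, but vowel o→s is +4. Two shifts are in play — +4 for a/e/i/o/u, +3 for every other letter.
On scooter: s(cons)+3=v, c(cons)+3=f, o(vowel)+4=s, o(vowel)+4=s, t(cons)+3=w, e(vowel)+4=i, r(cons)+3=u.

vfsswiu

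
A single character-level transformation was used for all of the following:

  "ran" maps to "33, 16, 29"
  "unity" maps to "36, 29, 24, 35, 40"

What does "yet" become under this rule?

40, 20, 35

r is letter #18 and maps to 33: an offset of 15. Letters become their 1-based position plus 15 (so a→16, b→17, …).
On yet: y=25→40, e=5→20, t=20→35.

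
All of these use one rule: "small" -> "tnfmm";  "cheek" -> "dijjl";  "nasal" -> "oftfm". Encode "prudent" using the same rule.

qszejou

The shift depends on letter class: consonant s→t is +1, but vowel a→f is +5. Two shifts are in play — +5 for a/e/i/o/u, +1 for every other letter.
For prudent: p(cons)+1=q, r(cons)+1=s, u(vowel)+5=z, d(cons)+1=e, e(vowel)+5=j, n(cons)+1=o, t(cons)+1=u.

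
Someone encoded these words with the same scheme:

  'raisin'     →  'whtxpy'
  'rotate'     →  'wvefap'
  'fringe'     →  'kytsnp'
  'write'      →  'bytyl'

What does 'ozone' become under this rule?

Shifts by position in raisin: pos 0: r→w (+5), pos 1: a→h (+7), pos 2: i→t (+11), pos 3: s→x (+5), pos 4: i→p (+7), pos 5: n→y (+11) — repeating every 3. The shifts repeat in a cycle of length 3: positions 0,1,… shift by +5, +7, +11, then the pattern repeats.
On ozone: o+5=t, z+7=g, o+11=z, n+5=s, e+7=l.

tgzsl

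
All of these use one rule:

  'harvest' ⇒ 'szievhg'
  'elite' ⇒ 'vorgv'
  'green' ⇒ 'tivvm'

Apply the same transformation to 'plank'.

kozmp

Each pair mirrors across the alphabet (h↔s, a↔z, r↔i): positions sum to 25. Letters are reflected about the middle of the alphabet (position → 25−position): Atbash.
For plank: p↔k, l↔o, a↔z, n↔m, k↔p.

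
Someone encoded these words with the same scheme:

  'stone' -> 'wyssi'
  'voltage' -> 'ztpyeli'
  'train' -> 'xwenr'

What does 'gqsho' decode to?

clock

Shifts by position in stone: pos 0: s→w (+4), pos 1: t→y (+5), pos 2: o→s (+4), pos 3: n→s (+5) — repeating every 2. A repeating key of period 2 is used — shifts +4, +5 over and over.
Reversing it on gqsho: g−4=c, q−5=l, s−4=o, h−5=c, o−4=k.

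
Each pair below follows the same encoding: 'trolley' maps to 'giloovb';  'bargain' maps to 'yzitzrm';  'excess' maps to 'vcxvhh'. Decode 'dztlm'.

wagon

Each pair mirrors across the alphabet (t↔g, r↔i, o↔l): positions sum to 25. Letters are reflected about the middle of the alphabet (position → 25−position): Atbash.
Undoing it on dztlm: d↔w, z↔a, t↔g, l↔o, m↔n.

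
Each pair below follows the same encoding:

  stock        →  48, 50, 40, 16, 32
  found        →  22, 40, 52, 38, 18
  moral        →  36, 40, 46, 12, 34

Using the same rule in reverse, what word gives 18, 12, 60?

Each letter becomes 2×(its alphabet position, a=1..z=26) + 10.
Reversing it on 18, 12, 60: 18→(18−10)÷2=4=d, 12→(12−10)÷2=1=a, 60→(60−10)÷2=25=y.

day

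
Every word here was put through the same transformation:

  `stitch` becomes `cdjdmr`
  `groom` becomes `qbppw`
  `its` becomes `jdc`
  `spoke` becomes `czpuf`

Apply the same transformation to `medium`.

The shift depends on letter class: consonant s→c is +10, but vowel i→j is +1. Two shifts are in play — +1 for a/e/i/o/u, +10 for every other letter.
Applying it to medium: m(cons)+10=w, e(vowel)+1=f, d(cons)+10=n, i(vowel)+1=j, u(vowel)+1=v, m(cons)+10=w.

wfnjvw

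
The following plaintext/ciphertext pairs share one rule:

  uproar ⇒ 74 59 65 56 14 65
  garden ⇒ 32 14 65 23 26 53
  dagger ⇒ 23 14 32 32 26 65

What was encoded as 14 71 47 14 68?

The formula is n = 3×(alphabet index, a=1) + 11.
Reversing it on 14 71 47 14 68: 14→(14−11)÷3=1=a, 71→(71−11)÷3=20=t, 47→(47−11)÷3=12=l, 14→(14−11)÷3=1=a, 68→(68−11)÷3=19=s.

atlas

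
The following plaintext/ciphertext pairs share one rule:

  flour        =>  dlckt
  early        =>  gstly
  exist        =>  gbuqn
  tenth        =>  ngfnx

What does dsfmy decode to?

This is an affine cipher: with a=0,…,z=25, each position x becomes (23x+18) mod 26.
Decoding dsfmy: d(3)→17·(3−18)≡5=f; s(18)→17·(18−18)≡0=a; f(5)→17·(5−18)≡13=n; m(12)→17·(12−18)≡2=c; y(24)→17·(24−18)≡24=y (all mod 26).

fancy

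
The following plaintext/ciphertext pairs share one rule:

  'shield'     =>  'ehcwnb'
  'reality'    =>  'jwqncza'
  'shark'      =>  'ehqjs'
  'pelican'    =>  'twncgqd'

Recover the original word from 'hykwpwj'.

however

Treating letters as 0–25, the rule is x ↦ 21x + 16 (mod 26).
Decoding hykwpwj: h(7)→5·(7−16)≡7=h; y(24)→5·(24−16)≡14=o; k(10)→5·(10−16)≡22=w; w(22)→5·(22−16)≡4=e; p(15)→5·(15−16)≡21=v; w(22)→5·(22−16)≡4=e; j(9)→5·(9−16)≡17=r (all mod 26).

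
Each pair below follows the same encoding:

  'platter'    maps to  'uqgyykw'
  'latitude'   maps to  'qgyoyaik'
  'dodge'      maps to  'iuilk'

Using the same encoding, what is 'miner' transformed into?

roskw

Two shifts are in play — +6 for a/e/i/o/u, +5 for every other letter.
For miner: m(cons)+5=r, i(vowel)+6=o, n(cons)+5=s, e(vowel)+6=k, r(cons)+5=w.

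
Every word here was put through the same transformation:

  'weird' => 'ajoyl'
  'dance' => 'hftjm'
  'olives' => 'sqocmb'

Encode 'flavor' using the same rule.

In weird: w→a is +4, e→j is +5, i→o is +6, r→y is +7 — the shift increases by 1 each position. Each letter shifts forward by (position + 4), i.e. 4, 5, 6, … — the shift grows by one for each successive letter.
For flavor: f+4=j, l+5=q, a+6=g, v+7=c, o+8=w, r+9=a.

jqgcwa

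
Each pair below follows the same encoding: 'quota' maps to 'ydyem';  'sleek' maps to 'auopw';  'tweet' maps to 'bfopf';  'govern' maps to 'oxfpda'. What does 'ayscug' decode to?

In quota: q→y is +8, u→d is +9, o→y is +10, t→e is +11 — the shift increases by 1 each position. Letter i (0-indexed) is shifted by i+8, so successive shifts are 8, 9, 10, ….
Undoing it on ayscug: a−8=s, y−9=p, s−10=i, c−11=r, u−12=i, g−13=t.

spirit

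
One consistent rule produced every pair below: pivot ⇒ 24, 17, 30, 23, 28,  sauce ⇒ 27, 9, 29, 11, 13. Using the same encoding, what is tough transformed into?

28, 23, 29, 15, 16

p is letter #16 and maps to 24: an offset of 8. Each letter is replaced by its alphabet position (a=1..z=26) + 8.
Applying it to tough: t=20→28, o=15→23, u=21→29, g=7→15, h=8→16.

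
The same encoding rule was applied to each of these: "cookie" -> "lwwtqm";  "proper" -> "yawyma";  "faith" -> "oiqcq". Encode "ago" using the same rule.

ipw

The shift depends on letter class: consonant c→l is +9, but vowel o→w is +8. Two shifts are in play — +8 for a/e/i/o/u, +9 for every other letter.
For ago: a(vowel)+8=i, g(cons)+9=p, o(vowel)+8=w.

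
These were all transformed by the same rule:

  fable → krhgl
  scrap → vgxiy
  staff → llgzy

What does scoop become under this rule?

Two steps: reverse the string, then apply a Caesar shift of +6.
For scoop: reverse → poocs; then shift: p+6=v, o+6=u, o+6=u, c+6=i, s+6=y.

vuuiy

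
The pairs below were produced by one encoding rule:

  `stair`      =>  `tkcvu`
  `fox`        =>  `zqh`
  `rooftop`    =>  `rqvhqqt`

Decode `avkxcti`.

gravity

The output letters match the input read backwards, each shifted +2: stair reversed is riats. Read the word backwards and shift each letter +2.
Undoing it on avkxcti: shift back: a−2=y, v−2=t, k−2=i, x−2=v, c−2=a, t−2=r, i−2=g → ytivarg; then reverse → gravity.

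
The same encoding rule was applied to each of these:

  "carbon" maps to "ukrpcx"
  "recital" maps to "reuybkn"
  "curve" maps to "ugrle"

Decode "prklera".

bravery

c(2)→u(20) and a(0)→k(10) fit y≡5x+10 (mod 26); the inverse of 5 mod 26 is 21. Each letter's alphabet position (a=0..z=25) is mapped through 5·x+10 mod 26 — an affine cipher.
Decoding prklera: p(15)→21·(15−10)≡1=b; r(17)→21·(17−10)≡17=r; k(10)→21·(10−10)≡0=a; l(11)→21·(11−10)≡21=v; e(4)→21·(4−10)≡4=e; r(17)→21·(17−10)≡17=r; a(0)→21·(0−10)≡24=y (all mod 26).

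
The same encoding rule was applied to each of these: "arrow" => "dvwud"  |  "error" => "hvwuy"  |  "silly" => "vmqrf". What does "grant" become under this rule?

Letter i (0-indexed) is shifted by i+3, so successive shifts are 3, 4, 5, ….
On grant: g+3=j, r+4=v, a+5=f, n+6=t, t+7=a.

jvfta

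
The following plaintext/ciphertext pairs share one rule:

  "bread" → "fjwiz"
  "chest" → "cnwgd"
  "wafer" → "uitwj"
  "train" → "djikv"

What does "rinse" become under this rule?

This is an affine cipher: with a=0,…,z=25, each position x becomes (23x+8) mod 26.
For rinse: r(17)→23·17+8≡9=j; i(8)→23·8+8≡10=k; n(13)→23·13+8≡21=v; s(18)→23·18+8≡6=g; e(4)→23·4+8≡22=w (all mod 26).

jkvgw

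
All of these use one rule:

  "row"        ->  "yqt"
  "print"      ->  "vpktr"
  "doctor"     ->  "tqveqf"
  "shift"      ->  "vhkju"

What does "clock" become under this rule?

Two steps: reverse the string, then apply a Caesar shift of +2.
For clock: reverse → kcolc; then shift: k+2=m, c+2=e, o+2=q, l+2=n, c+2=e.

meqne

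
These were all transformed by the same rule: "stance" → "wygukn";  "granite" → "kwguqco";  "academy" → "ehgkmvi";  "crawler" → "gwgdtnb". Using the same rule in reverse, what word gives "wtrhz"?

solar

In stance: s→w is +4, t→y is +5, a→g is +6, n→u is +7 — the shift increases by 1 each position. Letter i (0-indexed) is shifted by i+4, so successive shifts are 4, 5, 6, ….
Decoding wtrhz: w−4=s, t−5=o, r−6=l, h−7=a, z−8=r.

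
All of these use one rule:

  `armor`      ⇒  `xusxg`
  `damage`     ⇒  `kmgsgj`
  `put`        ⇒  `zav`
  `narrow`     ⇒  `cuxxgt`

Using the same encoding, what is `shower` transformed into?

xkcuny

The output letters match the input read backwards, each shifted +6: armor reversed is romra. Two steps: reverse the string, then apply a Caesar shift of +6.
For shower: reverse → rewohs; then shift: r+6=x, e+6=k, w+6=c, o+6=u, h+6=n, s+6=y.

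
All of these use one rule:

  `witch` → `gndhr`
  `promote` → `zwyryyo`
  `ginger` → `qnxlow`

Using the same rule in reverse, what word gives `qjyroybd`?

geometry

Shifts by position in witch: pos 0: w→g (+10), pos 1: i→n (+5), pos 2: t→d (+10), pos 3: c→h (+5) — repeating every 2. The shifts repeat in a cycle of length 2: positions 0,1,… shift by +10, +5, then the pattern repeats.
Reversing it on qjyroybd: q−10=g, j−5=e, y−10=o, r−5=m, o−10=e, y−5=t, b−10=r, d−5=y.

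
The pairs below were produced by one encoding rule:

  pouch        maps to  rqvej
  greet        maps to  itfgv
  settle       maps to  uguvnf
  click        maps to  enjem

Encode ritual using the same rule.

tkuwcm

Shifts by position in pouch: pos 0: p→r (+2), pos 1: o→q (+2), pos 2: u→v (+1), pos 3: c→e (+2), pos 4: h→j (+2) — repeating every 3. A repeating key of period 3 is used — shifts +2, +2, +1 over and over.
For ritual: r+2=t, i+2=k, t+1=u, u+2=w, a+2=c, l+1=m.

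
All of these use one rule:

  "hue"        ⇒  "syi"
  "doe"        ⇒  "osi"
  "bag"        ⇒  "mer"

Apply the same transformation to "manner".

xeyyic

The shift depends on letter class: consonant h→s is +11, but vowel u→y is +4. Two shifts are in play — +4 for a/e/i/o/u, +11 for every other letter.
For manner: m(cons)+11=x, a(vowel)+4=e, n(cons)+11=y, n(cons)+11=y, e(vowel)+4=i, r(cons)+11=c.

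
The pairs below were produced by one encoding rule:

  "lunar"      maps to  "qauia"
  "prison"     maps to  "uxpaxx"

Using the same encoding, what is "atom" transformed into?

fzvu

In lunar: l→q is +5, u→a is +6, n→u is +7, a→i is +8 — the shift increases by 1 each position. The shift increases by 1 at each position, starting from +5: 5, 6, 7, ….
For atom: a+5=f, t+6=z, o+7=v, m+8=u.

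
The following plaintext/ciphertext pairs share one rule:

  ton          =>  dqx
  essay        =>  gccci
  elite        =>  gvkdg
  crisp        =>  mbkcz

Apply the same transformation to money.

wqxgi

The shift depends on letter class: consonant t→d is +10, but vowel o→q is +2. The rule splits by letter class: vowels +2, consonants +10.
Applying it to money: m(cons)+10=w, o(vowel)+2=q, n(cons)+10=x, e(vowel)+2=g, y(cons)+10=i.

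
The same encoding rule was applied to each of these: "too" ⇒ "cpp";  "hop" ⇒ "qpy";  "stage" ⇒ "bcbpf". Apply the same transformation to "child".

The shift depends on letter class: consonant t→c is +9, but vowel o→p is +1. Two shifts are in play — +1 for a/e/i/o/u, +9 for every other letter.
For child: c(cons)+9=l, h(cons)+9=q, i(vowel)+1=j, l(cons)+9=u, d(cons)+9=m.

lqjum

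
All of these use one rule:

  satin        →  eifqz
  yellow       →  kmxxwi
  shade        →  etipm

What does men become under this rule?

The shift depends on letter class: consonant s→e is +12, but vowel a→i is +8. Vowels shift forward by 8 and consonants shift forward by 12.
For men: m(cons)+12=y, e(vowel)+8=m, n(cons)+12=z.

ymz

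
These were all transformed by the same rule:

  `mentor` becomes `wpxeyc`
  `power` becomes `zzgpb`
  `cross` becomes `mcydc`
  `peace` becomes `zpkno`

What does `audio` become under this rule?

kfnty

Shifts by position in mentor: pos 0: m→w (+10), pos 1: e→p (+11), pos 2: n→x (+10), pos 3: t→e (+11) — repeating every 2. A repeating key of period 2 is used — shifts +10, +11 over and over.
Applying it to audio: a+10=k, u+11=f, d+10=n, i+11=t, o+10=y.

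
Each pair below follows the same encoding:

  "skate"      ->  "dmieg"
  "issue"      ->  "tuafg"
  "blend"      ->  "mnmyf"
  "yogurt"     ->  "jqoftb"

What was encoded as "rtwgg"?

grove

A repeating key of period 3 is used — shifts +11, +2, +8 over and over.
Decoding rtwgg: r−11=g, t−2=r, w−8=o, g−11=v, g−2=e.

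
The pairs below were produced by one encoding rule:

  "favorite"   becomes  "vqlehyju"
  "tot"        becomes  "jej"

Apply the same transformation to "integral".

Compare letters: f→v is +16, a→q is +16, v→l is +16 — a constant shift. It's a constant shift of +16 (ROT16).
Applying it to integral: i+16=y, n+16=d, t+16=j, e+16=u, g+16=w, r+16=h, a+16=q, l+16=b.

ydjuwhqb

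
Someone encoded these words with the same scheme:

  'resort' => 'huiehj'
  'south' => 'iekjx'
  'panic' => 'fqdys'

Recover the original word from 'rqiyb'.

Compare letters: r→h is +16, e→u is +16, s→i is +16 — a constant shift. It's a constant shift of +16 (ROT16).
Reversing it on rqiyb: r−16=b, q−16=a, i−16=s, y−16=i, b−16=l.

basil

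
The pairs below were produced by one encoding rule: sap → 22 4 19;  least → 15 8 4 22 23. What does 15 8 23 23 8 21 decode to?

s is letter #19 and maps to 22: an offset of 3. Each letter is replaced by its alphabet position (a=1..z=26) + 3.
Undoing it on 15 8 23 23 8 21: 15→(15−3)÷1=12=l, 8→(8−3)÷1=5=e, 23→(23−3)÷1=20=t, 23→(23−3)÷1=20=t, 8→(8−3)÷1=5=e, 21→(21−3)÷1=18=r.

letter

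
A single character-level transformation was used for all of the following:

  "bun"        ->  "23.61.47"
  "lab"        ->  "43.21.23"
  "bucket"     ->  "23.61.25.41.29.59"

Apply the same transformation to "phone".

The formula is n = 2×(alphabet index, a=1) + 19.
Applying it to phone: p=16→51, h=8→35, o=15→49, n=14→47, e=5→29.

51.35.49.47.29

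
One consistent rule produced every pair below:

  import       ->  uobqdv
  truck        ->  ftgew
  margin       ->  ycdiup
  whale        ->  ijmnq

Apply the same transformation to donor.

pqzqd

Shifts by position in import: pos 0: i→u (+12), pos 1: m→o (+2), pos 2: p→b (+12), pos 3: o→q (+2) — repeating every 2. A repeating key of period 2 is used — shifts +12, +2 over and over.
Applying it to donor: d+12=p, o+2=q, n+12=z, o+2=q, r+12=d.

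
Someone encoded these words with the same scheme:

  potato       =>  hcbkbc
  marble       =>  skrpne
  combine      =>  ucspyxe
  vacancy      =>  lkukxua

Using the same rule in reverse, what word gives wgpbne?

p(15)→h(7) and o(14)→c(2) fit y≡5x+10 (mod 26); the inverse of 5 mod 26 is 21. This is an affine cipher: with a=0,…,z=25, each position x becomes (5x+10) mod 26.
Decoding wgpbne: w(22)→21·(22−10)≡18=s; g(6)→21·(6−10)≡20=u; p(15)→21·(15−10)≡1=b; b(1)→21·(1−10)≡19=t; n(13)→21·(13−10)≡11=l; e(4)→21·(4−10)≡4=e (all mod 26).

subtle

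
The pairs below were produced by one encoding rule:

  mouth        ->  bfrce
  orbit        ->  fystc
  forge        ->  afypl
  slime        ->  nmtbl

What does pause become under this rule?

udrnl

m(12)→b(1) and o(14)→f(5) fit y≡15x+3 (mod 26); the inverse of 15 mod 26 is 7. Treating letters as 0–25, the rule is x ↦ 15x + 3 (mod 26).
On pause: p(15)→15·15+3≡20=u; a(0)→15·0+3≡3=d; u(20)→15·20+3≡17=r; s(18)→15·18+3≡13=n; e(4)→15·4+3≡11=l (all mod 26).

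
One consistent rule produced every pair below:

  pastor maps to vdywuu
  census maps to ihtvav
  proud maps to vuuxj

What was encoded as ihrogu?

cellar

Shifts by position in pastor: pos 0: p→v (+6), pos 1: a→d (+3), pos 2: s→y (+6), pos 3: t→w (+3) — repeating every 2. A repeating key of period 2 is used — shifts +6, +3 over and over.
Decoding ihrogu: i−6=c, h−3=e, r−6=l, o−3=l, g−6=a, u−3=r.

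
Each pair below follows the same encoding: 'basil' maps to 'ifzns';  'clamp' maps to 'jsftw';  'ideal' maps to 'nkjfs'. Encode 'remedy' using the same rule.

yjtjkf

Two shifts are in play — +5 for a/e/i/o/u, +7 for every other letter.
On remedy: r(cons)+7=y, e(vowel)+5=j, m(cons)+7=t, e(vowel)+5=j, d(cons)+7=k, y(cons)+7=f.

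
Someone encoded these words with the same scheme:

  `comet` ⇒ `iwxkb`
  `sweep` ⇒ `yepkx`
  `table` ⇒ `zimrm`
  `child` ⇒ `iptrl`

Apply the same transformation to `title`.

zqerm

Shifts by position in comet: pos 0: c→i (+6), pos 1: o→w (+8), pos 2: m→x (+11), pos 3: e→k (+6), pos 4: t→b (+8) — repeating every 3. The shifts repeat in a cycle of length 3: positions 0,1,… shift by +6, +8, +11, then the pattern repeats.
On title: t+6=z, i+8=q, t+11=e, l+6=r, e+8=m.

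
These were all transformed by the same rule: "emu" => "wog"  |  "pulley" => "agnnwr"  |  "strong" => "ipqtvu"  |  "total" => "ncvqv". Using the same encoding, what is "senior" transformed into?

The output letters match the input read backwards, each shifted +2: emu reversed is ume. The word is reversed, then every letter is shifted forward by 2.
On senior: reverse → roines; then shift: r+2=t, o+2=q, i+2=k, n+2=p, e+2=g, s+2=u.

tqkpgu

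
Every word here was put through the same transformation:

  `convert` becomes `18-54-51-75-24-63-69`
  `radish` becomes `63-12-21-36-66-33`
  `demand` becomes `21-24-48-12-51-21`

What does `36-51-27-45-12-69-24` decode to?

c(#3)→18 and o(#15)→54: differences scale by 3, so n = 3·pos + 9. The formula is n = 3×(alphabet index, a=1) + 9.
Undoing it on 36-51-27-45-12-69-24: 36→(36−9)÷3=9=i, 51→(51−9)÷3=14=n, 27→(27−9)÷3=6=f, 45→(45−9)÷3=12=l, 12→(12−9)÷3=1=a, 69→(69−9)÷3=20=t, 24→(24−9)÷3=5=e.

inflate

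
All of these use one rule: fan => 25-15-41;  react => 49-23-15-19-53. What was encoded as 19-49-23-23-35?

creek

f(#6)→25 and a(#1)→15: differences scale by 2, so n = 2·pos + 13. The formula is n = 2×(alphabet index, a=1) + 13.
Undoing it on 19-49-23-23-35: 19→(19−13)÷2=3=c, 49→(49−13)÷2=18=r, 23→(23−13)÷2=5=e, 23→(23−13)÷2=5=e, 35→(35−13)÷2=11=k.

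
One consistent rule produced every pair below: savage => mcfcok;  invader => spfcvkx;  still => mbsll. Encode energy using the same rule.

s(18)→m(12) and a(0)→c(2) fit y≡15x+2 (mod 26); the inverse of 15 mod 26 is 7. Treating letters as 0–25, the rule is x ↦ 15x + 2 (mod 26).
Applying it to energy: e(4)→15·4+2≡10=k; n(13)→15·13+2≡15=p; e(4)→15·4+2≡10=k; r(17)→15·17+2≡23=x; g(6)→15·6+2≡14=o; y(24)→15·24+2≡24=y (all mod 26).

kpkxoy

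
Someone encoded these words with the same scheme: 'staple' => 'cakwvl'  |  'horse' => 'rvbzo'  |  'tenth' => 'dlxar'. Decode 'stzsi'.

Shifts by position in staple: pos 0: s→c (+10), pos 1: t→a (+7), pos 2: a→k (+10), pos 3: p→w (+7) — repeating every 2. A repeating key of period 2 is used — shifts +10, +7 over and over.
Decoding stzsi: s−10=i, t−7=m, z−10=p, s−7=l, i−10=y.

imply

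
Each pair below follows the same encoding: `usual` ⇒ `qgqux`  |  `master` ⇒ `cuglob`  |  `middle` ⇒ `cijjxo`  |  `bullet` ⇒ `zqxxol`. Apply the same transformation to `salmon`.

u(20)→q(16) and s(18)→g(6) fit y≡5x+20 (mod 26); the inverse of 5 mod 26 is 21. This is an affine cipher: with a=0,…,z=25, each position x becomes (5x+20) mod 26.
Applying it to salmon: s(18)→5·18+20≡6=g; a(0)→5·0+20≡20=u; l(11)→5·11+20≡23=x; m(12)→5·12+20≡2=c; o(14)→5·14+20≡12=m; n(13)→5·13+20≡7=h (all mod 26).

guxcmh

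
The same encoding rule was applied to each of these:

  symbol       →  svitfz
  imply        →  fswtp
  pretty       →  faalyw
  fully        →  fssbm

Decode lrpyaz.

strike

Two steps: reverse the string, then apply a Caesar shift of +7.
Decoding lrpyaz: shift back: l−7=e, r−7=k, p−7=i, y−7=r, a−7=t, z−7=s → ekirts; then reverse → strike.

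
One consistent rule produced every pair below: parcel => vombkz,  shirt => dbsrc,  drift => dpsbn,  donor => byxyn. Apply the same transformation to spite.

The output letters match the input read backwards, each shifted +10: parcel reversed is lecrap. Two steps: reverse the string, then apply a Caesar shift of +10.
For spite: reverse → etips; then shift: e+10=o, t+10=d, i+10=s, p+10=z, s+10=c.

odszc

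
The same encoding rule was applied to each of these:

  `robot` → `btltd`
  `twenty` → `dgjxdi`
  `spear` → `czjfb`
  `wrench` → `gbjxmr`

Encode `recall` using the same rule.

The shift depends on letter class: consonant r→b is +10, but vowel o→t is +5. Vowels shift forward by 5 and consonants shift forward by 10.
For recall: r(cons)+10=b, e(vowel)+5=j, c(cons)+10=m, a(vowel)+5=f, l(cons)+10=v, l(cons)+10=v.

bjmfvv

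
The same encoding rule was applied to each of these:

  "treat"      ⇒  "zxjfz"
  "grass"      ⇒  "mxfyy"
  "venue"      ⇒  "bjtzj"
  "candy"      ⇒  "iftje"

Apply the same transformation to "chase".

The shift depends on letter class: consonant t→z is +6, but vowel e→j is +5. Vowels shift forward by 5 and consonants shift forward by 6.
On chase: c(cons)+6=i, h(cons)+6=n, a(vowel)+5=f, s(cons)+6=y, e(vowel)+5=j.

infyj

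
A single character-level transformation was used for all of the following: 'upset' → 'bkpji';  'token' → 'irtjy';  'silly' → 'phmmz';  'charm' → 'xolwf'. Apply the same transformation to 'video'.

u(20)→b(1) and p(15)→k(10) fit y≡19x+11 (mod 26); the inverse of 19 mod 26 is 11. This is an affine cipher: with a=0,…,z=25, each position x becomes (19x+11) mod 26.
Applying it to video: v(21)→19·21+11≡20=u; i(8)→19·8+11≡7=h; d(3)→19·3+11≡16=q; e(4)→19·4+11≡9=j; o(14)→19·14+11≡17=r (all mod 26).

uhqjr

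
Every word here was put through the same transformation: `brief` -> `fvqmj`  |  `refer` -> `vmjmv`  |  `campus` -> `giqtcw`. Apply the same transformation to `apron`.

The shift depends on letter class: consonant b→f is +4, but vowel i→q is +8. Two shifts are in play — +8 for a/e/i/o/u, +4 for every other letter.
On apron: a(vowel)+8=i, p(cons)+4=t, r(cons)+4=v, o(vowel)+8=w, n(cons)+4=r.

itvwr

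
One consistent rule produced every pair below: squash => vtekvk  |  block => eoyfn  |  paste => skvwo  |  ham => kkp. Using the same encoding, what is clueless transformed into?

foeooovv

Vowels shift forward by 10 and consonants shift forward by 3.
On clueless: c(cons)+3=f, l(cons)+3=o, u(vowel)+10=e, e(vowel)+10=o, l(cons)+3=o, e(vowel)+10=o, s(cons)+3=v, s(cons)+3=v.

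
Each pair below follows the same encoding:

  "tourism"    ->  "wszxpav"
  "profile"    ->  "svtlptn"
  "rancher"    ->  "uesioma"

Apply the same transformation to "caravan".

In tourism: t→w is +3, o→s is +4, u→z is +5, r→x is +6 — the shift increases by 1 each position. Letter i (0-indexed) is shifted by i+3, so successive shifts are 3, 4, 5, ….
Applying it to caravan: c+3=f, a+4=e, r+5=w, a+6=g, v+7=c, a+8=i, n+9=w.

fewgciw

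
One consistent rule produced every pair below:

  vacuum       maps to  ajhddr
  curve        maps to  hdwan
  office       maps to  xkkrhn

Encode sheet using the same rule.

The shift depends on letter class: consonant v→a is +5, but vowel a→j is +9. Two shifts are in play — +9 for a/e/i/o/u, +5 for every other letter.
For sheet: s(cons)+5=x, h(cons)+5=m, e(vowel)+9=n, e(vowel)+9=n, t(cons)+5=y.

xmnny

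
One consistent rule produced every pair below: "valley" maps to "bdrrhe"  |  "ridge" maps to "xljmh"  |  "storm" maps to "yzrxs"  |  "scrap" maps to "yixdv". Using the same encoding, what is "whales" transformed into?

The rule splits by letter class: vowels +3, consonants +6.
On whales: w(cons)+6=c, h(cons)+6=n, a(vowel)+3=d, l(cons)+6=r, e(vowel)+3=h, s(cons)+6=y.

cndrhy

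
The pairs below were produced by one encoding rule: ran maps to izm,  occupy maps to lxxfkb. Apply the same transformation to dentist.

Each letter is replaced by its mirror in the alphabet: a↔z, b↔y, c↔x, and so on (the Atbash cipher).
For dentist: d↔w, e↔v, n↔m, t↔g, i↔r, s↔h, t↔g.

wvmgrhg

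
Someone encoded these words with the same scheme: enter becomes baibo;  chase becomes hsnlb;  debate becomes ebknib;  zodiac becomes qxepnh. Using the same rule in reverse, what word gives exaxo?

e(4)→b(1) and n(13)→a(0) fit y≡23x+13 (mod 26); the inverse of 23 mod 26 is 17. Treating letters as 0–25, the rule is x ↦ 23x + 13 (mod 26).
Decoding exaxo: e(4)→17·(4−13)≡3=d; x(23)→17·(23−13)≡14=o; a(0)→17·(0−13)≡13=n; x(23)→17·(23−13)≡14=o; o(14)→17·(14−13)≡17=r (all mod 26).

donor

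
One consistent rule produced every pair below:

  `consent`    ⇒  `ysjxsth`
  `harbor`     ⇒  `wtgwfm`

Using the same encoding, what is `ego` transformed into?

tlj

The word is reversed, then every letter is shifted forward by 5.
Applying it to ego: reverse → oge; then shift: o+5=t, g+5=l, e+5=j.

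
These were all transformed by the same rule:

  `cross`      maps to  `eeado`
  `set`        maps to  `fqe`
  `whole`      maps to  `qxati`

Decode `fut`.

The word is reversed, then every letter is shifted forward by 12.
Reversing it on fut: shift back: f−12=t, u−12=i, t−12=h → tih; then reverse → hit.

hit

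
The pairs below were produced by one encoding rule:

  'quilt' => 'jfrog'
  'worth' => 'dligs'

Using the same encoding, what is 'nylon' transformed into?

Each pair mirrors across the alphabet (q↔j, u↔f, i↔r): positions sum to 25. Each letter is replaced by its mirror in the alphabet: a↔z, b↔y, c↔x, and so on (the Atbash cipher).
Applying it to nylon: n↔m, y↔b, l↔o, o↔l, n↔m.

mbolm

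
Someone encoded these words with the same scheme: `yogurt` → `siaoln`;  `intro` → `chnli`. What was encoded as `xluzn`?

Compare letters: y→s is +20, o→i is +20, g→a is +20 — a constant shift. Each letter is shifted forward by 20 in the alphabet (a Caesar shift of +20).
Decoding xluzn: x−20=d, l−20=r, u−20=a, z−20=f, n−20=t.

draft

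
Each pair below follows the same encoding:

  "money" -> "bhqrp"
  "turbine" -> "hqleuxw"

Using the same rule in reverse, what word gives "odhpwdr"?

oatmeal

The output letters match the input read backwards, each shifted +3: money reversed is yenom. Two steps: reverse the string, then apply a Caesar shift of +3.
Reversing it on odhpwdr: shift back: o−3=l, d−3=a, h−3=e, p−3=m, w−3=t, d−3=a, r−3=o → laemtao; then reverse → oatmeal.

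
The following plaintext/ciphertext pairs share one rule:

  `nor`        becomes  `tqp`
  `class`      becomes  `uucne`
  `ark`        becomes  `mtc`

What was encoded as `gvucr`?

The output letters match the input read backwards, each shifted +2: nor reversed is ron. Two steps: reverse the string, then apply a Caesar shift of +2.
Reversing it on gvucr: shift back: g−2=e, v−2=t, u−2=s, c−2=a, r−2=p → etsap; then reverse → paste.

paste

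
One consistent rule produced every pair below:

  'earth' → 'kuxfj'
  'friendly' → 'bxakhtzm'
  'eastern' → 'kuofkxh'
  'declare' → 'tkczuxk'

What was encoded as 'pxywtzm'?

This is an affine cipher: with a=0,…,z=25, each position x becomes (17x+20) mod 26.
Undoing it on pxywtzm: p(15)→23·(15−20)≡15=p; x(23)→23·(23−20)≡17=r; y(24)→23·(24−20)≡14=o; w(22)→23·(22−20)≡20=u; t(19)→23·(19−20)≡3=d; z(25)→23·(25−20)≡11=l; m(12)→23·(12−20)≡24=y (all mod 26).

proudly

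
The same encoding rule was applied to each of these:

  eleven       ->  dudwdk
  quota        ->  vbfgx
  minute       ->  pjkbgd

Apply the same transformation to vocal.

wfnxu

Each letter's alphabet position (a=0..z=25) is mapped through 21·x+23 mod 26 — an affine cipher.
For vocal: v(21)→21·21+23≡22=w; o(14)→21·14+23≡5=f; c(2)→21·2+23≡13=n; a(0)→21·0+23≡23=x; l(11)→21·11+23≡20=u (all mod 26).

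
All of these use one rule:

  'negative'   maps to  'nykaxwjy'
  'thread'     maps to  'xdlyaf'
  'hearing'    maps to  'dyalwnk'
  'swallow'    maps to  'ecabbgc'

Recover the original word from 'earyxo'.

safety

n(13)→n(13) and e(4)→y(24) fit y≡19x+0 (mod 26); the inverse of 19 mod 26 is 11. Treating letters as 0–25, the rule is x ↦ 19x + 0 (mod 26).
Decoding earyxo: e(4)→11·(4−0)≡18=s; a(0)→11·(0−0)≡0=a; r(17)→11·(17−0)≡5=f; y(24)→11·(24−0)≡4=e; x(23)→11·(23−0)≡19=t; o(14)→11·(14−0)≡24=y (all mod 26).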